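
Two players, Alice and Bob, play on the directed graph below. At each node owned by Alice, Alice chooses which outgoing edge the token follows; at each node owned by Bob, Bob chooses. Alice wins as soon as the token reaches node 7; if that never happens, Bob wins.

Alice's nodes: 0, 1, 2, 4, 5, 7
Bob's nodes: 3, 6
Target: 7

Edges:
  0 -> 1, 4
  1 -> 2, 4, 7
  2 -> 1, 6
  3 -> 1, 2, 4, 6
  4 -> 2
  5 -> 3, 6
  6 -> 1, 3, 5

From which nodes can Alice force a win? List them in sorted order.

0, 1, 2, 4, 7

A0 = {7}
A1: add {1} — 1 (Alice) has 1→7.
A2: add {0, 2} — 0 (Alice) has 0→1; 2 (Alice) has 2→1.
A3: add {4} — 4 (Alice) has 4→2.
A4 = A3; e.g. 3 (Bob) can still go to 6. Fixed point.
Alice's winning region = {0, 1, 2, 4, 7}.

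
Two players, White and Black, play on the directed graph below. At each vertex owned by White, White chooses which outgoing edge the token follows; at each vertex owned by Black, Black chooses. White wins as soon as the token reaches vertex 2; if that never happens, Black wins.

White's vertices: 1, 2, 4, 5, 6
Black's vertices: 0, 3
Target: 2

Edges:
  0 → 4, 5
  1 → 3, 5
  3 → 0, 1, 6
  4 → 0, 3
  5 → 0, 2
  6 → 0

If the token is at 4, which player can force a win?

Black

A0 = {2}
A1: add {5} — 5 (White) has 5→2.
A2: add {1} — 1 (White) has 1→5.
A3 = A2; e.g. 0 (Black) can still go to 4. Fixed point.
4 never enters the attractor, so Black can avoid the target forever.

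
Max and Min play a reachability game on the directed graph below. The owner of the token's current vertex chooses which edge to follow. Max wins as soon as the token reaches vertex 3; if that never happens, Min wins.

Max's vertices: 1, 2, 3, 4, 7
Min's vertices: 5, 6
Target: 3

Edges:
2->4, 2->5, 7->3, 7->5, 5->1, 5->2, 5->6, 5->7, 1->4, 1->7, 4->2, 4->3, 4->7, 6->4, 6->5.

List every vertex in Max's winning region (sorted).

1, 2, 3, 4, 7

A0 = {3}
A1: add {4, 7} — 4 (Max) has 4→3; 7 (Max) has 7→3.
A2: add {1, 2} — 1 (Max) has 1→4; 2 (Max) has 2→4.
A3 = A2; e.g. 5 (Min) can still go to 6. Fixed point.
Max's winning region = {1, 2, 3, 4, 7}.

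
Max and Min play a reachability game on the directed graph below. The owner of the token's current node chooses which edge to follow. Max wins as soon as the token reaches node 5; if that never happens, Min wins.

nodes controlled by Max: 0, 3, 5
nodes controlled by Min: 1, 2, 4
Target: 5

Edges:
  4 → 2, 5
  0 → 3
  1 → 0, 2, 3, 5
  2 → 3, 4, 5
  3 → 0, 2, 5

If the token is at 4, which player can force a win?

A0 = {5}
A1: add {3} — 3 (Max) has 3→5.
A2: add {0} — 0 (Max) has 0→3.
A3 = A2; e.g. 1 (Min) can still go to 2. Fixed point.
4 never enters the attractor, so Min can avoid the target forever.

Min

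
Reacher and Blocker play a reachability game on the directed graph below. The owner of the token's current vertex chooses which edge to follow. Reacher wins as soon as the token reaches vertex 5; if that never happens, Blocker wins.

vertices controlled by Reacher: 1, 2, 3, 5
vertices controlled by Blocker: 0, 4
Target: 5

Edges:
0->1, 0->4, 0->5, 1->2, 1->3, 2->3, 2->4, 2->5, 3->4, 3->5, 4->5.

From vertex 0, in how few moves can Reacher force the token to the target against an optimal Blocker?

3

A0 = {5}
A1: add {2, 3, 4} — 2 (Reacher) has 2→5; 3 (Reacher) has 3→5; 4 (Blocker): all of {5} already in.
A2: add {1} — 1 (Reacher) has 1→2.
A3: add {0} — 0 (Blocker): all of {1, 4, 5} already in.
A3 = all vertices. Fixed point.
0 enters the attractor at level 3, so Reacher can force the target in 3 moves from there.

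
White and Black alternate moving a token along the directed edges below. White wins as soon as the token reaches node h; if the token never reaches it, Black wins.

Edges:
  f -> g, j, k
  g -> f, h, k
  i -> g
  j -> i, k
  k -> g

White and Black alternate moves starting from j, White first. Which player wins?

Track states (vertex, player-to-move).
A0 = {(h,White), (h,Black)}
A1: add {(g,White)}.
A2: add {(i,Black), (k,Black)}.
A3: add {(f,White), (j,White)}.
(j,White) ∈ A3 ⇒ White forces the target.

White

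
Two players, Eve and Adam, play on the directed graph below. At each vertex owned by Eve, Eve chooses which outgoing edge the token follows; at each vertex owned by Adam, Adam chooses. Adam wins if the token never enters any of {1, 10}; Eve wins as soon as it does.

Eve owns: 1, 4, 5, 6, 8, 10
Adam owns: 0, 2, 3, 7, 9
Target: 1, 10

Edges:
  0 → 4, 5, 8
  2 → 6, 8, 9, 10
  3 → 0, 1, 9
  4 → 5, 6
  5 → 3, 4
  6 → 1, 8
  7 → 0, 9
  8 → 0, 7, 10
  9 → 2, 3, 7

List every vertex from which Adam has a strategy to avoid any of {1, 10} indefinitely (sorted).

2, 3, 7, 9

A0 = {1, 10}
A1: add {6, 8} — 6 (Eve) has 6→1; 8 (Eve) has 8→10.
A2: add {4} — 4 (Eve) has 4→6.
A3: add {5} — 5 (Eve) has 5→4.
A4: add {0} — 0 (Adam): all of {4, 5, 8} already in.
A5 = A4; e.g. 2 (Adam) can still go to 9. Fixed point.
Eve's attractor = {0, 1, 4, 5, 6, 8, 10}; Adam avoids the target exactly from the complement.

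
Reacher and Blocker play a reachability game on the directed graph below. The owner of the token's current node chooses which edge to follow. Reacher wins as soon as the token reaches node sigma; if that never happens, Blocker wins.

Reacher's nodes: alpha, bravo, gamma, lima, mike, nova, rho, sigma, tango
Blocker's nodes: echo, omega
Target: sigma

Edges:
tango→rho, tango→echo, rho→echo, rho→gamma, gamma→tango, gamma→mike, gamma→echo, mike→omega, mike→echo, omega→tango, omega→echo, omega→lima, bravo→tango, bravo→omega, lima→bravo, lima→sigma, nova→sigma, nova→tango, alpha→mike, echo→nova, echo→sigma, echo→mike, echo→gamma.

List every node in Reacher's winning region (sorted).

A0 = {sigma}
A1: add {lima, nova} — nova (Reacher) has nova→sigma; lima (Reacher) has lima→sigma.
A2 = A1; e.g. rho (Reacher) has no edge into A1. Fixed point.
Reacher's winning region = {lima, nova, sigma}.

lima, nova, sigma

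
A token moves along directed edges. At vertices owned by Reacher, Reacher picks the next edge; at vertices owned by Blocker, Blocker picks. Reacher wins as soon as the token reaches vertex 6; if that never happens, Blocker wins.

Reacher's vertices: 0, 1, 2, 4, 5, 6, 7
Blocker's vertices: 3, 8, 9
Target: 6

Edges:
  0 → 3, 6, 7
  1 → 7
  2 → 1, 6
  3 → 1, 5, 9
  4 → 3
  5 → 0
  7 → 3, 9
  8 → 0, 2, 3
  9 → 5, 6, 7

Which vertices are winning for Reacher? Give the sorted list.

A0 = {6}
A1: add {0, 2} — 0 (Reacher) has 0→6; 2 (Reacher) has 2→6.
A2: add {5} — 5 (Reacher) has 5→0.
A3 = A2; e.g. 1 (Reacher) has no edge into A2. Fixed point.
Reacher's winning region = {0, 2, 5, 6}.

0, 2, 5, 6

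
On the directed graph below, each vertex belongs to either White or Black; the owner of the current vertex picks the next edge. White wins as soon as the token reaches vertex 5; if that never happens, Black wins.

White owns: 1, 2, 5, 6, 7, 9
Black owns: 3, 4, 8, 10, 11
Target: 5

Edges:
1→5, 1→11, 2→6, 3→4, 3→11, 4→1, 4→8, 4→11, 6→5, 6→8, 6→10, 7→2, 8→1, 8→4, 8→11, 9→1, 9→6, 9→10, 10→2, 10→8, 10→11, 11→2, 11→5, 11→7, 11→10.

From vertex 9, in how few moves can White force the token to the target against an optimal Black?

A0 = {5}
A1: add {1, 6} — 1 (White) has 1→5; 6 (White) has 6→5.
A2: add {2, 9} — 2 (White) has 2→6; 9 (White) has 9→1.
9 enters the attractor at level 2, so White can force the target in 2 moves from there.

2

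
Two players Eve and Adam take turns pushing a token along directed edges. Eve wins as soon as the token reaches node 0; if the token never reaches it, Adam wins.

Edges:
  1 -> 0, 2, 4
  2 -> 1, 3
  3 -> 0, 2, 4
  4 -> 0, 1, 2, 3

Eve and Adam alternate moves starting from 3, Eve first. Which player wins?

Track states (vertex, player-to-move).
A0 = {(0,Eve), (0,Adam)}
A1: add {(1,Eve), (3,Eve), (4,Eve)}.
(3,Eve) ∈ A1 ⇒ Eve forces the target.

Eve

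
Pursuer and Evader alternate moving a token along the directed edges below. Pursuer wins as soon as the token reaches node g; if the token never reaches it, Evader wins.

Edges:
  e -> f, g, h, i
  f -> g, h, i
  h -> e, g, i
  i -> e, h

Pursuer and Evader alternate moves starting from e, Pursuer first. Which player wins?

Pursuer

Track states (vertex, player-to-move).
A0 = {(g,Pursuer), (g,Evader)}
A1: add {(e,Pursuer), (f,Pursuer), (h,Pursuer)}.
(e,Pursuer) ∈ A1 ⇒ Pursuer forces the target.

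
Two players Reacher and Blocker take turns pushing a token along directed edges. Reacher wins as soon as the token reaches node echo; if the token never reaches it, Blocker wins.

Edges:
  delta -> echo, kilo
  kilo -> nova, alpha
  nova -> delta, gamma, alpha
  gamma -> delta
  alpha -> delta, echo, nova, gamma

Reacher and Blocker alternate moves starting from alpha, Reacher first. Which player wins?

Track states (vertex, player-to-move).
A0 = {(echo,Reacher), (echo,Blocker)}
A1: add {(delta,Reacher), (alpha,Reacher)}.
(alpha,Reacher) ∈ A1 ⇒ Reacher forces the target.

Reacher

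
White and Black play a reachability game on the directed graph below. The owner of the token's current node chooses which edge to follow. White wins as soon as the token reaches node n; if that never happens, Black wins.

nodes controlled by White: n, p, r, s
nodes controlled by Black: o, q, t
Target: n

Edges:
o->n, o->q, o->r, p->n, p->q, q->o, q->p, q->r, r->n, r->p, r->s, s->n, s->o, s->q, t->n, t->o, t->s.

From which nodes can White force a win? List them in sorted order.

n, p, r, s

A0 = {n}
A1: add {p, r, s} — p (White) has p→n; r (White) has r→n; s (White) has s→n.
A2 = A1; e.g. o (Black) can still go to q. Fixed point.
White's winning region = {n, p, r, s}.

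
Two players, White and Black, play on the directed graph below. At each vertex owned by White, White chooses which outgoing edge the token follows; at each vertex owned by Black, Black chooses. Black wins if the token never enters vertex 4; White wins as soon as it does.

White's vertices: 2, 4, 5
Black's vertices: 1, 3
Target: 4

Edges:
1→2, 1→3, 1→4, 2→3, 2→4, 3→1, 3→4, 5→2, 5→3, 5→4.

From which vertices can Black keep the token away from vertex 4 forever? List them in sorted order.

1, 3

A0 = {4}
A1: add {2, 5} — 2 (White) has 2→4; 5 (White) has 5→4.
A2 = A1; e.g. 1 (Black) can still go to 3. Fixed point.
White's attractor = {2, 4, 5}; Black avoids the target exactly from the complement.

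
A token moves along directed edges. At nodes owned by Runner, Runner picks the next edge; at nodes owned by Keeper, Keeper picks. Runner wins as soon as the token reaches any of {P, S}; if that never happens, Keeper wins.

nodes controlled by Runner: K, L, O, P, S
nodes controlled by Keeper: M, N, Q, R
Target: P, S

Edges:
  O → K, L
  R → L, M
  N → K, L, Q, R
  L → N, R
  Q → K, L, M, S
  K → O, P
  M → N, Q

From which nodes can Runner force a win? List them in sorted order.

K, O, P, S

A0 = {P, S}
A1: add {K} — K (Runner) has K→P.
A2: add {O} — O (Runner) has O→K.
A3 = A2; e.g. L (Runner) has no edge into A2. Fixed point.
Runner's winning region = {K, O, P, S}.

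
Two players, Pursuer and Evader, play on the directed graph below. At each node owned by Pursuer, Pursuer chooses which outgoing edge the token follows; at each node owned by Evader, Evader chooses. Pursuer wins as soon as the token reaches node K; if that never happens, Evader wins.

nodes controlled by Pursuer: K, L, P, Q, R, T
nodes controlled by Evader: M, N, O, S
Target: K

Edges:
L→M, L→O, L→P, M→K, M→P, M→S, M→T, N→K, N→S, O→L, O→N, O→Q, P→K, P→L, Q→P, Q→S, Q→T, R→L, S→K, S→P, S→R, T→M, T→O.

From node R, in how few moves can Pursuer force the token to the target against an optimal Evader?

3

A0 = {K}
A1: add {P} — P (Pursuer) has P→K.
A2: add {L, Q} — L (Pursuer) has L→P; Q (Pursuer) has Q→P.
A3: add {R} — R (Pursuer) has R→L.
R enters the attractor at level 3, so Pursuer can force the target in 3 moves from there.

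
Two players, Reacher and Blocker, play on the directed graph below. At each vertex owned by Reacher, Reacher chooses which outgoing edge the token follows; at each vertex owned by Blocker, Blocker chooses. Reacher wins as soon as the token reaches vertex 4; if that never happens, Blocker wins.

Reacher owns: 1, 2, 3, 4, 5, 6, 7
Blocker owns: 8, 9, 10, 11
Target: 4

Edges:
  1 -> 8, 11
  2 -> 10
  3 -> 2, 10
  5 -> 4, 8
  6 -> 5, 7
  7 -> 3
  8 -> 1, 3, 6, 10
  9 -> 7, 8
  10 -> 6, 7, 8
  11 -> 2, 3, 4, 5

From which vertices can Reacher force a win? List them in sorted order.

4, 5, 6

A0 = {4}
A1: add {5} — 5 (Reacher) has 5→4.
A2: add {6} — 6 (Reacher) has 6→5.
A3 = A2; e.g. 1 (Reacher) has no edge into A2. Fixed point.
Reacher's winning region = {4, 5, 6}.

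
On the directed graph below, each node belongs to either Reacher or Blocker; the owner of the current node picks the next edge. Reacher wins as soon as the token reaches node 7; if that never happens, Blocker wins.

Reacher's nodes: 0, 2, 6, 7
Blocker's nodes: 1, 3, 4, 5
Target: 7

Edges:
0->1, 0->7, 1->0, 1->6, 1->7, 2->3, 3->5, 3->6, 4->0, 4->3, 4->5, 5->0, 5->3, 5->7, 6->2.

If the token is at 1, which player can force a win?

A0 = {7}
A1: add {0} — 0 (Reacher) has 0→7.
A2 = A1; e.g. 1 (Blocker) can still go to 6. Fixed point.
1 never enters the attractor, so Blocker can avoid the target forever.

Blocker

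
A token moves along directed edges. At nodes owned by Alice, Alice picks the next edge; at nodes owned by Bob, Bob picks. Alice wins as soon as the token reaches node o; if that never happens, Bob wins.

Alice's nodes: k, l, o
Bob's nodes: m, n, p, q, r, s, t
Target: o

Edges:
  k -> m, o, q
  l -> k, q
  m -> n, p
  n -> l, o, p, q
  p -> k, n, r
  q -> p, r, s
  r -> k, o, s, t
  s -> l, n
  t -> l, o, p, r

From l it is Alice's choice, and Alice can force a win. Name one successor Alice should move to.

k

A0 = {o}
A1: add {k} — k (Alice) has k→o.
A2: add {l} — l (Alice) has l→k.
A3 = A2; e.g. m (Bob) can still go to n. Fixed point.
From l, successor k is in the attractor (rank 1); the other successor q is not.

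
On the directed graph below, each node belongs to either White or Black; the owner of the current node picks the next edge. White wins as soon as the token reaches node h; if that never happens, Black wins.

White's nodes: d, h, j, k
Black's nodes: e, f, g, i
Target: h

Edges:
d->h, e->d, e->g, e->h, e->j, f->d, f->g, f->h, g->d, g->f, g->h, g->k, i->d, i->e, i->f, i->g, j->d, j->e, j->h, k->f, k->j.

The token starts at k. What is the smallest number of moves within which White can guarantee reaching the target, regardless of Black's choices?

2

A0 = {h}
A1: add {d, j} — d (White) has d→h; j (White) has j→h.
A2: add {k} — k (White) has k→j.
A3 = A2; e.g. e (Black) can still go to g. Fixed point.
k enters the attractor at level 2, so White can force the target in 2 moves from there.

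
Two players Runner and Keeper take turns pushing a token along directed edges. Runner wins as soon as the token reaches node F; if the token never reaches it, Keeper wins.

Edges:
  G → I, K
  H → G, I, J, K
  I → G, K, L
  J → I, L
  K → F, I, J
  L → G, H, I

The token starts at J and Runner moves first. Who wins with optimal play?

Keeper

Track states (vertex, player-to-move).
A0 = {(F,Runner), (F,Keeper)}
A1: add {(K,Runner)}.
A2 = A1; e.g. (G,Runner) stays out. (J,Runner) never enters ⇒ Keeper avoids the target.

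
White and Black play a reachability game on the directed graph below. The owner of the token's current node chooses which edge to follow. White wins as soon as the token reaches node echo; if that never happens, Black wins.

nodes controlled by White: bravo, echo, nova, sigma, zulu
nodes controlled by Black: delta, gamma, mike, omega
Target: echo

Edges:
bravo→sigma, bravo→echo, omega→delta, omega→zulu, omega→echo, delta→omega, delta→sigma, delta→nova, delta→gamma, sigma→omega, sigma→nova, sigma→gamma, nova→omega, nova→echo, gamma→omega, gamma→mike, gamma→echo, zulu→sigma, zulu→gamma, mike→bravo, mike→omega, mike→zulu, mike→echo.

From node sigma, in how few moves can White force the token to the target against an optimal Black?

2

A0 = {echo}
A1: add {bravo, nova} — bravo (White) has bravo→echo; nova (White) has nova→echo.
A2: add {sigma} — sigma (White) has sigma→nova.
sigma enters the attractor at level 2, so White can force the target in 2 moves from there.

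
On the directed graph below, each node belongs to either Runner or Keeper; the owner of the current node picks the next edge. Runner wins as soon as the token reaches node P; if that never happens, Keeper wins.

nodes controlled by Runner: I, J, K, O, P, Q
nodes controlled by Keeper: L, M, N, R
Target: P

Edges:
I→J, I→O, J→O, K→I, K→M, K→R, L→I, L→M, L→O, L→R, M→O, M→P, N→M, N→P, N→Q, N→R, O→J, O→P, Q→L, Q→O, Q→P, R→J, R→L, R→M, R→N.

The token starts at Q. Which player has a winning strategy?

Runner

A0 = {P}
A1: add {O, Q} — O (Runner) has O→P; Q (Runner) has Q→P.
Q ∈ A1, so Runner can force the target.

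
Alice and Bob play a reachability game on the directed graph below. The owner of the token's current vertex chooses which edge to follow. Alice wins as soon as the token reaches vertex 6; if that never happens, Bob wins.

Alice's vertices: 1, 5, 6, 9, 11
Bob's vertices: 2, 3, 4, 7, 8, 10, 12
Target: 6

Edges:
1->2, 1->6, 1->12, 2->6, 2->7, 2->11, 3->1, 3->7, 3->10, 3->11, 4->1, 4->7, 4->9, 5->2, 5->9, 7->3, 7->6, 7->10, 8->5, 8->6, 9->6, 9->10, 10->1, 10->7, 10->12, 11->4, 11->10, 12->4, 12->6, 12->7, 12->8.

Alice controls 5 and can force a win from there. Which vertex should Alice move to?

A0 = {6}
A1: add {1, 9} — 1 (Alice) has 1→6; 9 (Alice) has 9→6.
A2: add {5} — 5 (Alice) has 5→9.
A3: add {8} — 8 (Bob): all of {5, 6} already in.
A4 = A3; e.g. 2 (Bob) can still go to 7. Fixed point.
From 5, successor 9 is in the attractor (rank 1); the other successor 2 is not.

9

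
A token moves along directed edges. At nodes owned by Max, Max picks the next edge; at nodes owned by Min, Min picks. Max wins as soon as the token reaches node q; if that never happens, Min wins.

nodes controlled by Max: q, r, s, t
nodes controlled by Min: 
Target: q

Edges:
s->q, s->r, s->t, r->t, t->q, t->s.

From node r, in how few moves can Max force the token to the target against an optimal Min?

2

A0 = {q}
A1: add {s, t} — s (Max) has s→q; t (Max) has t→q.
A2: add {r} — r (Max) has r→t.
A2 = all vertices. Fixed point.
r enters the attractor at level 2, so Max can force the target in 2 moves from there.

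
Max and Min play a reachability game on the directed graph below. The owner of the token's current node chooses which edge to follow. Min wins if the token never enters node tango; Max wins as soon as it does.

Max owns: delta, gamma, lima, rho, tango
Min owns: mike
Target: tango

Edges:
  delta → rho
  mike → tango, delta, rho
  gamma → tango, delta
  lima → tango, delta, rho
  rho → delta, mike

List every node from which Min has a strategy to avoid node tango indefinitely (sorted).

delta, mike, rho

A0 = {tango}
A1: add {gamma, lima} — gamma (Max) has gamma→tango; lima (Max) has lima→tango.
A2 = A1; e.g. delta (Max) has no edge into A1. Fixed point.
Max's attractor = {gamma, lima, tango}; Min avoids the target exactly from the complement.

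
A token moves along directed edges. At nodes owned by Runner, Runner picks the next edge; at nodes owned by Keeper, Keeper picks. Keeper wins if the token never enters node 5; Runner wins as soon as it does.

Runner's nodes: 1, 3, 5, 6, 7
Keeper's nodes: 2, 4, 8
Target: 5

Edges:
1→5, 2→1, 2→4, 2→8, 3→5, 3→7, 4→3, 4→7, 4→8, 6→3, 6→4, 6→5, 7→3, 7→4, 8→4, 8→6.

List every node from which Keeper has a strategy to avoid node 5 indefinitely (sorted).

A0 = {5}
A1: add {1, 3, 6} — 1 (Runner) has 1→5; 3 (Runner) has 3→5; 6 (Runner) has 6→5.
A2: add {7} — 7 (Runner) has 7→3.
A3 = A2; e.g. 2 (Keeper) can still go to 4. Fixed point.
Runner's attractor = {1, 3, 5, 6, 7}; Keeper avoids the target exactly from the complement.

2, 4, 8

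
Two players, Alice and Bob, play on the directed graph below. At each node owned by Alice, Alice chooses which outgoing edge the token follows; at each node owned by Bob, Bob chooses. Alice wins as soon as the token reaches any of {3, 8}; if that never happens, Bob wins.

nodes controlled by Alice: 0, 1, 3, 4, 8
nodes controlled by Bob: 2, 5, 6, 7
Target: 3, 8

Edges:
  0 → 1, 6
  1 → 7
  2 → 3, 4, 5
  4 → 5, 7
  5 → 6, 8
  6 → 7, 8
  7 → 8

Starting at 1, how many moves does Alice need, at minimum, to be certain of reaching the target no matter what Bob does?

A0 = {3, 8}
A1: add {7} — 7 (Bob): all of {8} already in.
A2: add {1, 4, 6} — 1 (Alice) has 1→7; 4 (Alice) has 4→7; 6 (Bob): all of {7, 8} already in.
1 enters the attractor at level 2, so Alice can force the target in 2 moves from there.

2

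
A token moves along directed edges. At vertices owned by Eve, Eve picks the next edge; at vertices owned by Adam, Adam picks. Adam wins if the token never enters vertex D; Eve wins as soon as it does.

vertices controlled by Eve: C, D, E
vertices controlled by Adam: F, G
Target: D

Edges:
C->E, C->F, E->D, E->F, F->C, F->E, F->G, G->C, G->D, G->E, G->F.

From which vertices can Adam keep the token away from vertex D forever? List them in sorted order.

A0 = {D}
A1: add {E} — E (Eve) has E→D.
A2: add {C} — C (Eve) has C→E.
A3 = A2; e.g. F (Adam) can still go to G. Fixed point.
Eve's attractor = {C, D, E}; Adam avoids the target exactly from the complement.

F, G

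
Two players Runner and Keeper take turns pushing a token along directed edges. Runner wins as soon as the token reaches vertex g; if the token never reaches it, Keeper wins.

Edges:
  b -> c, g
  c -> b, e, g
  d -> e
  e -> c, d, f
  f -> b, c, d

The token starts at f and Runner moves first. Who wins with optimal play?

Track states (vertex, player-to-move).
A0 = {(g,Runner), (g,Keeper)}
A1: add {(b,Runner), (c,Runner)}.
A2: add {(b,Keeper)}.
A3: add {(f,Runner)}.
(f,Runner) ∈ A3 ⇒ Runner forces the target.

Runner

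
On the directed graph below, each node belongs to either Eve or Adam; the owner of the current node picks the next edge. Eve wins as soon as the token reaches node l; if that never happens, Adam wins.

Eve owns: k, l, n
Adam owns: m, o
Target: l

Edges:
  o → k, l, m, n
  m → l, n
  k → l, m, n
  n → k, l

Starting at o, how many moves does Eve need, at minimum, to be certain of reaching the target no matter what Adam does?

3

A0 = {l}
A1: add {k, n} — k (Eve) has k→l; n (Eve) has n→l.
A2: add {m} — m (Adam): all of {l, n} already in.
A3: add {o} — o (Adam): all of {k, l, m, n} already in.
A3 = all vertices. Fixed point.
o enters the attractor at level 3, so Eve can force the target in 3 moves from there.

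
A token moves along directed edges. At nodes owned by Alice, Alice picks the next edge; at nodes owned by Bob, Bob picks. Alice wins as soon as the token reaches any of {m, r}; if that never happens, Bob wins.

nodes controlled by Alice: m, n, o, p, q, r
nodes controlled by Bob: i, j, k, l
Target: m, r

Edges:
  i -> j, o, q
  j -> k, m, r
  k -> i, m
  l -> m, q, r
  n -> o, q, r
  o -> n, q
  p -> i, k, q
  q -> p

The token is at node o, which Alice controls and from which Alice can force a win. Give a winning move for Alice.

n

A0 = {m, r}
A1: add {n} — n (Alice) has n→r.
A2: add {o} — o (Alice) has o→n.
A3 = A2; e.g. i (Bob) can still go to j. Fixed point.
From o, successor n is in the attractor (rank 1); the other successor q is not.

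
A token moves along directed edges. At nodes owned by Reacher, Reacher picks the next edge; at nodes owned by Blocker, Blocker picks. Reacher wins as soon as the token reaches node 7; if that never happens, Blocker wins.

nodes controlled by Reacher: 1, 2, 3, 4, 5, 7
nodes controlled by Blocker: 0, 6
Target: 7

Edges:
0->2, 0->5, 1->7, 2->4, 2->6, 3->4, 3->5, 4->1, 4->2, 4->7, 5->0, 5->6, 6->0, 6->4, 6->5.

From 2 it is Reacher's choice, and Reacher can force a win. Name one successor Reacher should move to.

4

A0 = {7}
A1: add {1, 4} — 1 (Reacher) has 1→7; 4 (Reacher) has 4→7.
A2: add {2, 3} — 2 (Reacher) has 2→4; 3 (Reacher) has 3→4.
A3 = A2; e.g. 0 (Blocker) can still go to 5. Fixed point.
From 2, successor 4 is in the attractor (rank 1); the other successor 6 is not.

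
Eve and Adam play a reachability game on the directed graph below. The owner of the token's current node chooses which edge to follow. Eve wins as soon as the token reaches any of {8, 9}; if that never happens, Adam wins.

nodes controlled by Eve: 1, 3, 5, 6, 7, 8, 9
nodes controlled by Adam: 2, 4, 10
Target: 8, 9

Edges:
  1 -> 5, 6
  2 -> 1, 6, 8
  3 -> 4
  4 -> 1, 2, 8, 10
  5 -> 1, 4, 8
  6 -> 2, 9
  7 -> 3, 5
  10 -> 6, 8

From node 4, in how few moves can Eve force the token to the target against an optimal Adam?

A0 = {8, 9}
A1: add {5, 6} — 5 (Eve) has 5→8; 6 (Eve) has 6→9.
A2: add {1, 7, 10} — 1 (Eve) has 1→5; 7 (Eve) has 7→5; 10 (Adam): all of {6, 8} already in.
A3: add {2} — 2 (Adam): all of {1, 6, 8} already in.
A4: add {4} — 4 (Adam): all of {1, 2, 8, 10} already in.
4 enters the attractor at level 4, so Eve can force the target in 4 moves from there.

4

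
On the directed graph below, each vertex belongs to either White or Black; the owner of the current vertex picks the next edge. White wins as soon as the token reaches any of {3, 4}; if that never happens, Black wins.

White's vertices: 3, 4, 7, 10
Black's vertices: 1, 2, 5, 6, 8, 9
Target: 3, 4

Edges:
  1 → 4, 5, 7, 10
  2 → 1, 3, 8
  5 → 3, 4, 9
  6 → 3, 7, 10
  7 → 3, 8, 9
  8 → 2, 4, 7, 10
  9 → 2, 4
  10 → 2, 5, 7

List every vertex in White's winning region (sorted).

3, 4, 6, 7, 10

A0 = {3, 4}
A1: add {7} — 7 (White) has 7→3.
A2: add {10} — 10 (White) has 10→7.
A3: add {6} — 6 (Black): all of {3, 7, 10} already in.
A4 = A3; e.g. 1 (Black) can still go to 5. Fixed point.
White's winning region = {3, 4, 6, 7, 10}.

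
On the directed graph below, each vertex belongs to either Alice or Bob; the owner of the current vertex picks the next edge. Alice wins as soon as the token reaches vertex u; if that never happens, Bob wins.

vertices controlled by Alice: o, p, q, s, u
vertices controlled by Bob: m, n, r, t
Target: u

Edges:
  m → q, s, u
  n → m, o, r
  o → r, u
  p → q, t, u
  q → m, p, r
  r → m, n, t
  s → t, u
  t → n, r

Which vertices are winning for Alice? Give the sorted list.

A0 = {u}
A1: add {o, p, s} — o (Alice) has o→u; p (Alice) has p→u; s (Alice) has s→u.
A2: add {q} — q (Alice) has q→p.
A3: add {m} — m (Bob): all of {q, s, u} already in.
A4 = A3; e.g. n (Bob) can still go to r. Fixed point.
Alice's winning region = {m, o, p, q, s, u}.

m, o, p, q, s, u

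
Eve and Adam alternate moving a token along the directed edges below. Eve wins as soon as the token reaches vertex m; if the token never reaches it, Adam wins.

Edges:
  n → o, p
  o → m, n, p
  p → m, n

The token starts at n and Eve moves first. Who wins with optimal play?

Track states (vertex, player-to-move).
A0 = {(m,Eve), (m,Adam)}
A1: add {(o,Eve), (p,Eve)}.
A2: add {(n,Adam)}.
A3 = A2; e.g. (n,Eve) stays out. (n,Eve) never enters ⇒ Adam avoids the target.

Adam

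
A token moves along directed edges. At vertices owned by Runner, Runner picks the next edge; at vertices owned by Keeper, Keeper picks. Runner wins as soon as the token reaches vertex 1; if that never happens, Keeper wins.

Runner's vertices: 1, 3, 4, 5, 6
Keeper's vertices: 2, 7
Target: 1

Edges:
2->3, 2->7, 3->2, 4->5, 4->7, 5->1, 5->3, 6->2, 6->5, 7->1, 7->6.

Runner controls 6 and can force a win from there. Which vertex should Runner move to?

5

A0 = {1}
A1: add {5} — 5 (Runner) has 5→1.
A2: add {4, 6} — 4 (Runner) has 4→5; 6 (Runner) has 6→5.
A3: add {7} — 7 (Keeper): all of {1, 6} already in.
A4 = A3; e.g. 2 (Keeper) can still go to 3. Fixed point.
From 6, successor 5 is in the attractor (rank 1); the other successor 2 is not.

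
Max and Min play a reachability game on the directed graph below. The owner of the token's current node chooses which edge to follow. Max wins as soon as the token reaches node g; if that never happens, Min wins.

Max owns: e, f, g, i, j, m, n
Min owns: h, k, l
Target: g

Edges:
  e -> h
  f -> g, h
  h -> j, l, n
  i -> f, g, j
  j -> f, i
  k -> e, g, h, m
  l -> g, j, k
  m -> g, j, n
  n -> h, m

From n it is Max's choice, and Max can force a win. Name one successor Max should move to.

m

A0 = {g}
A1: add {f, i, m} — f (Max) has f→g; i (Max) has i→g; m (Max) has m→g.
A2: add {j, n} — j (Max) has j→f; n (Max) has n→m.
A3 = A2; e.g. e (Max) has no edge into A2. Fixed point.
From n, successor m is in the attractor (rank 1); the other successor h is not.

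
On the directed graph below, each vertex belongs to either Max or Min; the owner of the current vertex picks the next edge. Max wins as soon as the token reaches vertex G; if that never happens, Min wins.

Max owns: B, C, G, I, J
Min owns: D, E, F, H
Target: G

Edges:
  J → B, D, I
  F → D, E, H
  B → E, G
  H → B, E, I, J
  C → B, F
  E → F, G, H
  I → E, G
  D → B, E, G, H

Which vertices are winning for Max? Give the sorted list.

B, C, G, I, J

A0 = {G}
A1: add {B, I} — B (Max) has B→G; I (Max) has I→G.
A2: add {C, J} — C (Max) has C→B; J (Max) has J→B.
A3 = A2; e.g. D (Min) can still go to E. Fixed point.
Max's winning region = {B, C, G, I, J}.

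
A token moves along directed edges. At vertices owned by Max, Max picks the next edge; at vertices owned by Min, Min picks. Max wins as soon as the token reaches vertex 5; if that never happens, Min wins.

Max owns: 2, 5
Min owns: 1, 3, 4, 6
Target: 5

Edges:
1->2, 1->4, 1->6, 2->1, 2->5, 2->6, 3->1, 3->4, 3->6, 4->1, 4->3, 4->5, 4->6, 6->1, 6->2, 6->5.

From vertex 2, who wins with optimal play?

Max

A0 = {5}
A1: add {2} — 2 (Max) has 2→5.
A2 = A1; e.g. 1 (Min) can still go to 4. Fixed point.
2 ∈ A1, so Max can force the target.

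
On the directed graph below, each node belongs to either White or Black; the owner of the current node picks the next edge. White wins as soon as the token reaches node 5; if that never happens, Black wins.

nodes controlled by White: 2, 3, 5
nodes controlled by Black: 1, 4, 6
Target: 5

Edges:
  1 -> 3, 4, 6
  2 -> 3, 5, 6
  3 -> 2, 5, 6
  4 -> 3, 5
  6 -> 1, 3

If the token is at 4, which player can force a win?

White

A0 = {5}
A1: add {2, 3} — 2 (White) has 2→5; 3 (White) has 3→5.
A2: add {4} — 4 (Black): all of {3, 5} already in.
A3 = A2; e.g. 1 (Black) can still go to 6. Fixed point.
4 ∈ A2, so White can force the target.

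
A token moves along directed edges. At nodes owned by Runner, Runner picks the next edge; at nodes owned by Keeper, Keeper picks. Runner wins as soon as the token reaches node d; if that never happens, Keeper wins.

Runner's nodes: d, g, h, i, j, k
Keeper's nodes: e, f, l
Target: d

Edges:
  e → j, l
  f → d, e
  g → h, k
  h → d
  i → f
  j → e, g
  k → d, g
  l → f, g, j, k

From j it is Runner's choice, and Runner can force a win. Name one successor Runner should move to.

A0 = {d}
A1: add {h, k} — h (Runner) has h→d; k (Runner) has k→d.
A2: add {g} — g (Runner) has g→h.
A3: add {j} — j (Runner) has j→g.
A4 = A3; e.g. e (Keeper) can still go to l. Fixed point.
From j, successor g is in the attractor (rank 2); the other successor e is not.

g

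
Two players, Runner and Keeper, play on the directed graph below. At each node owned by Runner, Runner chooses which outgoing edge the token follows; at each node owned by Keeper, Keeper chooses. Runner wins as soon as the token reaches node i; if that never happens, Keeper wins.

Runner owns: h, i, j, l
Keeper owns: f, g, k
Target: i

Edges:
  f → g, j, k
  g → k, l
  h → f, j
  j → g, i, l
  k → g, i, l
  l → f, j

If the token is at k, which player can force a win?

A0 = {i}
A1: add {j} — j (Runner) has j→i.
A2: add {h, l} — h (Runner) has h→j; l (Runner) has l→j.
A3 = A2; e.g. f (Keeper) can still go to g. Fixed point.
k never enters the attractor, so Keeper can avoid the target forever.

Keeper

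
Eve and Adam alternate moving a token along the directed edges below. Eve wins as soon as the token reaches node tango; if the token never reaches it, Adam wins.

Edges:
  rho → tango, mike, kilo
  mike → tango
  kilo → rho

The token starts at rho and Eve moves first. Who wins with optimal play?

Eve

Track states (vertex, player-to-move).
A0 = {(tango,Eve), (tango,Adam)}
A1: add {(rho,Eve), (mike,Eve), (mike,Adam)}.
(rho,Eve) ∈ A1 ⇒ Eve forces the target.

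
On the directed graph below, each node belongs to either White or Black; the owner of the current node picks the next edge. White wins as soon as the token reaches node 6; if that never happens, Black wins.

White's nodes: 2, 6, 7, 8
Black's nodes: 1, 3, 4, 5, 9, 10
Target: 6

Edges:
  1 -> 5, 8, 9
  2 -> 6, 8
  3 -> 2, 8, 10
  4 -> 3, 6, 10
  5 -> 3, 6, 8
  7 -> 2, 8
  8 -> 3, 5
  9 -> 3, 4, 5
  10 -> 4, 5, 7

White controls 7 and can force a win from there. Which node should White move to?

A0 = {6}
A1: add {2} — 2 (White) has 2→6.
A2: add {7} — 7 (White) has 7→2.
A3 = A2; e.g. 1 (Black) can still go to 5. Fixed point.
From 7, successor 2 is in the attractor (rank 1); the other successor 8 is not.

2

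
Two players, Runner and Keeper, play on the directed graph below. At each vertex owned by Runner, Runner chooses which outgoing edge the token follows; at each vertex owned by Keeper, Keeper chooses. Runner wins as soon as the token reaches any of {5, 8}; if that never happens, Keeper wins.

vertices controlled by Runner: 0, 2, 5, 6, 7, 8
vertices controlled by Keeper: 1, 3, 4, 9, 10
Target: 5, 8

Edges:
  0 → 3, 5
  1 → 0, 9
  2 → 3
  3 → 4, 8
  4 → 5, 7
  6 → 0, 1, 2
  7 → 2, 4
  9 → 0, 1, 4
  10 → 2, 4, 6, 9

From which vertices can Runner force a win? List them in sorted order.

0, 5, 6, 8

A0 = {5, 8}
A1: add {0} — 0 (Runner) has 0→5.
A2: add {6} — 6 (Runner) has 6→0.
A3 = A2; e.g. 1 (Keeper) can still go to 9. Fixed point.
Runner's winning region = {0, 5, 6, 8}.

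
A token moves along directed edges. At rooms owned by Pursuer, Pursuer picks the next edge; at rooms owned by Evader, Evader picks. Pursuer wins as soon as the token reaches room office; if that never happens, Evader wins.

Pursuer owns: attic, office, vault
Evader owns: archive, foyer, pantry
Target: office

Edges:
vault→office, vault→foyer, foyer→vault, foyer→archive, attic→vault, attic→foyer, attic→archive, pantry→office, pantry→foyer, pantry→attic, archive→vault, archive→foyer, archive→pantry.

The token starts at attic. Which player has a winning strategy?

A0 = {office}
A1: add {vault} — vault (Pursuer) has vault→office.
A2: add {attic} — attic (Pursuer) has attic→vault.
A3 = A2; e.g. foyer (Evader) can still go to archive. Fixed point.
attic ∈ A2, so Pursuer can force the target.

Pursuer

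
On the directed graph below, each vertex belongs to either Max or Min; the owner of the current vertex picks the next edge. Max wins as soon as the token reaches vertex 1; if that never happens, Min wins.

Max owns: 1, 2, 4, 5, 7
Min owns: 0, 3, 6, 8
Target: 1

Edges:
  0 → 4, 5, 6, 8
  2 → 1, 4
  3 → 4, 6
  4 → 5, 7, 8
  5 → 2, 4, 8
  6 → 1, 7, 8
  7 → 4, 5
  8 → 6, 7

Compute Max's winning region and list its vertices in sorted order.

1, 2, 4, 5, 7

A0 = {1}
A1: add {2} — 2 (Max) has 2→1.
A2: add {5} — 5 (Max) has 5→2.
A3: add {4, 7} — 4 (Max) has 4→5; 7 (Max) has 7→5.
A4 = A3; e.g. 0 (Min) can still go to 6. Fixed point.
Max's winning region = {1, 2, 4, 5, 7}.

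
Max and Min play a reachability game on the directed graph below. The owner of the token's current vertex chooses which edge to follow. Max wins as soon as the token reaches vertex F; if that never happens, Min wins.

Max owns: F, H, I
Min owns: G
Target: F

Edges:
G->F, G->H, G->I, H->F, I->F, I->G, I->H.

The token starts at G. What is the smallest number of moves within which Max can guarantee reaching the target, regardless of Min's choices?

A0 = {F}
A1: add {H, I} — H (Max) has H→F; I (Max) has I→F.
A2: add {G} — G (Min): all of {F, H, I} already in.
A2 = all vertices. Fixed point.
G enters the attractor at level 2, so Max can force the target in 2 moves from there.

2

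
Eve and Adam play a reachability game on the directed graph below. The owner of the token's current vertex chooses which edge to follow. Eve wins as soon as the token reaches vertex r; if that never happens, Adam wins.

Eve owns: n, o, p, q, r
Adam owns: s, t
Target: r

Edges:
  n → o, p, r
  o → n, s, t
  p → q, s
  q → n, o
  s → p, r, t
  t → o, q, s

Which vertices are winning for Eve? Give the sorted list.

n, o, p, q, r

A0 = {r}
A1: add {n} — n (Eve) has n→r.
A2: add {o, q} — o (Eve) has o→n; q (Eve) has q→n.
A3: add {p} — p (Eve) has p→q.
A4 = A3; e.g. s (Adam) can still go to t. Fixed point.
Eve's winning region = {n, o, p, q, r}.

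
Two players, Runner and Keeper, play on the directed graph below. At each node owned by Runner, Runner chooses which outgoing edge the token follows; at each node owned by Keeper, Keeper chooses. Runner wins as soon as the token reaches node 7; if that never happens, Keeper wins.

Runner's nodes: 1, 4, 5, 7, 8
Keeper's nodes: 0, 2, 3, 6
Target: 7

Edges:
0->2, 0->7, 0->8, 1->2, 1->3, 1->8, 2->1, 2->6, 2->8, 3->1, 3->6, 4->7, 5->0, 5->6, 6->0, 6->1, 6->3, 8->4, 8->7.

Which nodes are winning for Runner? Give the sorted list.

1, 4, 7, 8

A0 = {7}
A1: add {4, 8} — 4 (Runner) has 4→7; 8 (Runner) has 8→7.
A2: add {1} — 1 (Runner) has 1→8.
A3 = A2; e.g. 0 (Keeper) can still go to 2. Fixed point.
Runner's winning region = {1, 4, 7, 8}.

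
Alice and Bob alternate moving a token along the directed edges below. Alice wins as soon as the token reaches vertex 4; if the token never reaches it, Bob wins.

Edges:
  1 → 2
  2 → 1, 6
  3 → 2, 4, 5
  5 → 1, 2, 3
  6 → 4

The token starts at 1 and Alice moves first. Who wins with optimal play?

Bob

Track states (vertex, player-to-move).
A0 = {(4,Alice), (4,Bob)}
A1: add {(3,Alice), (6,Alice), (6,Bob)}.
A2: add {(2,Alice)}.
A3: add {(1,Bob)}.
A4: add {(5,Alice)}.
A5: add {(3,Bob)}.
A6 = A5; e.g. (1,Alice) stays out. (1,Alice) never enters ⇒ Bob avoids the target.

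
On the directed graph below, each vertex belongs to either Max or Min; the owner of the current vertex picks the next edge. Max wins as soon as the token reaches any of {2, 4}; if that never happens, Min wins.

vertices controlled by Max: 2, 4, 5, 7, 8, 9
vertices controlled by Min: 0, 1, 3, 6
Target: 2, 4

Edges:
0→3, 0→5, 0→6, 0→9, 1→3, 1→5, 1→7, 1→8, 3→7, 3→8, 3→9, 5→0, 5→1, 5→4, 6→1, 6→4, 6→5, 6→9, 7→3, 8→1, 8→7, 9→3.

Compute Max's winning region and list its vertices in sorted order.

A0 = {2, 4}
A1: add {5} — 5 (Max) has 5→4.
A2 = A1; e.g. 0 (Min) can still go to 3. Fixed point.
Max's winning region = {2, 4, 5}.

2, 4, 5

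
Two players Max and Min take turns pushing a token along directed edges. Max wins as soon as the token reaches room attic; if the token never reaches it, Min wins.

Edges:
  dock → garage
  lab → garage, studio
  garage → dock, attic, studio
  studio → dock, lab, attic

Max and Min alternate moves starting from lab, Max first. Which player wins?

Min

Track states (vertex, player-to-move).
A0 = {(attic,Max), (attic,Min)}
A1: add {(garage,Max), (studio,Max)}.
A2: add {(dock,Min), (lab,Min)}.
A3 = A2; e.g. (dock,Max) stays out. (lab,Max) never enters ⇒ Min avoids the target.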